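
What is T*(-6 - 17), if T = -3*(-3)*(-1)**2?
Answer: -207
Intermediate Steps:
T = 9 (T = 9*1 = 9)
T*(-6 - 17) = 9*(-6 - 17) = 9*(-23) = -207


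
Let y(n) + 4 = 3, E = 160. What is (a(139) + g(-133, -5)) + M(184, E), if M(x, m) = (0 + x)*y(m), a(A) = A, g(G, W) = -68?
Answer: -113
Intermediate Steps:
y(n) = -1 (y(n) = -4 + 3 = -1)
M(x, m) = -x (M(x, m) = (0 + x)*(-1) = x*(-1) = -x)
(a(139) + g(-133, -5)) + M(184, E) = (139 - 68) - 1*184 = 71 - 184 = -113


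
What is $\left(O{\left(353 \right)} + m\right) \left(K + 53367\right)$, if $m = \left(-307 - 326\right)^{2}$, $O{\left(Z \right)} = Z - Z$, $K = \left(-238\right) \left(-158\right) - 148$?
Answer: $36391777047$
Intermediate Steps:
$K = 37456$ ($K = 37604 - 148 = 37456$)
$O{\left(Z \right)} = 0$
$m = 400689$ ($m = \left(-633\right)^{2} = 400689$)
$\left(O{\left(353 \right)} + m\right) \left(K + 53367\right) = \left(0 + 400689\right) \left(37456 + 53367\right) = 400689 \cdot 90823 = 36391777047$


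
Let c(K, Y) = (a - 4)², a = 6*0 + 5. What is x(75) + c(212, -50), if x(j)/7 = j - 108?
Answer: -230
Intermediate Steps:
a = 5 (a = 0 + 5 = 5)
x(j) = -756 + 7*j (x(j) = 7*(j - 108) = 7*(-108 + j) = -756 + 7*j)
c(K, Y) = 1 (c(K, Y) = (5 - 4)² = 1² = 1)
x(75) + c(212, -50) = (-756 + 7*75) + 1 = (-756 + 525) + 1 = -231 + 1 = -230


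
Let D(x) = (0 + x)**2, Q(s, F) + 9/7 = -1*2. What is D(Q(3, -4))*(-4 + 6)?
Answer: 1058/49 ≈ 21.592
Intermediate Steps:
Q(s, F) = -23/7 (Q(s, F) = -9/7 - 1*2 = -9/7 - 2 = -23/7)
D(x) = x**2
D(Q(3, -4))*(-4 + 6) = (-23/7)**2*(-4 + 6) = (529/49)*2 = 1058/49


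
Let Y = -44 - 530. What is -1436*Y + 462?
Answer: 824726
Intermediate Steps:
Y = -574
-1436*Y + 462 = -1436*(-574) + 462 = 824264 + 462 = 824726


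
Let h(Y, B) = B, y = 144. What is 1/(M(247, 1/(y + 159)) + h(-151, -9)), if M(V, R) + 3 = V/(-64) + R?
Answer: -19392/307481 ≈ -0.063067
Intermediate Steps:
M(V, R) = -3 + R - V/64 (M(V, R) = -3 + (V/(-64) + R) = -3 + (V*(-1/64) + R) = -3 + (-V/64 + R) = -3 + (R - V/64) = -3 + R - V/64)
1/(M(247, 1/(y + 159)) + h(-151, -9)) = 1/((-3 + 1/(144 + 159) - 1/64*247) - 9) = 1/((-3 + 1/303 - 247/64) - 9) = 1/(-132953/19392 - 9) = 1/(-307481/19392) = -19392/307481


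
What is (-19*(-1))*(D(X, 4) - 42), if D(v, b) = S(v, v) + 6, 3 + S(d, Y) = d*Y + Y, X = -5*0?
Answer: -741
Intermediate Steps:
X = 0
S(d, Y) = -3 + Y + Y*d (S(d, Y) = -3 + (d*Y + Y) = -3 + (Y*d + Y) = -3 + (Y + Y*d) = -3 + Y + Y*d)
D(v, b) = 3 + v + v² (D(v, b) = (-3 + v + v*v) + 6 = (-3 + v + v²) + 6 = 3 + v + v²)
(-19*(-1))*(D(X, 4) - 42) = (-19*(-1))*((3 + 0 + 0²) - 42) = 19*((3 + 0 + 0) - 42) = 19*(3 - 42) = 19*(-39) = -741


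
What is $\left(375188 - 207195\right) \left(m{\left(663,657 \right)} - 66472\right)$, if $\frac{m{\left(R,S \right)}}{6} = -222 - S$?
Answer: $-12052825778$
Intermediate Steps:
$m{\left(R,S \right)} = -1332 - 6 S$ ($m{\left(R,S \right)} = 6 \left(-222 - S\right) = -1332 - 6 S$)
$\left(375188 - 207195\right) \left(m{\left(663,657 \right)} - 66472\right) = \left(375188 - 207195\right) \left(\left(-1332 - 3942\right) - 66472\right) = 167993 \left(\left(-1332 - 3942\right) - 66472\right) = 167993 \left(-5274 - 66472\right) = 167993 \left(-71746\right) = -12052825778$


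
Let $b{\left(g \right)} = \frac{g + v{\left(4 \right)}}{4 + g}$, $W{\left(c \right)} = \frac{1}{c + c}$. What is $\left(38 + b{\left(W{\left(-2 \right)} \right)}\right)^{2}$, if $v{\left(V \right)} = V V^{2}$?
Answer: $3025$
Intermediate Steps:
$v{\left(V \right)} = V^{3}$
$W{\left(c \right)} = \frac{1}{2 c}$
$b{\left(g \right)} = \frac{64 + g}{4 + g}$ ($b{\left(g \right)} = \frac{g + 4^{3}}{4 + g} = \frac{g + 64}{4 + g} = \frac{64 + g}{4 + g}$)
$\left(38 + b{\left(W{\left(-2 \right)} \right)}\right)^{2} = \left(38 + \frac{64 + \frac{1}{2 \left(-2\right)}}{4 + \frac{1}{2 \left(-2\right)}}\right)^{2} = \left(38 + \frac{64 + \frac{1}{2} \left(- \frac{1}{2}\right)}{4 + \frac{1}{2} \left(- \frac{1}{2}\right)}\right)^{2} = \left(38 + \frac{64 - \frac{1}{4}}{4 - \frac{1}{4}}\right)^{2} = \left(38 + \frac{1}{\frac{15}{4}} \cdot \frac{255}{4}\right)^{2} = \left(38 + \frac{4}{15} \cdot \frac{255}{4}\right)^{2} = \left(38 + 17\right)^{2} = 55^{2} = 3025$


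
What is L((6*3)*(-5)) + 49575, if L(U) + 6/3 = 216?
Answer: 49789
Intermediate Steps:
L(U) = 214 (L(U) = -2 + 216 = 214)
L((6*3)*(-5)) + 49575 = 214 + 49575 = 49789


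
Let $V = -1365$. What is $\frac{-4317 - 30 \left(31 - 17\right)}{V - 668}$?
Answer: $\frac{4737}{2033} \approx 2.3301$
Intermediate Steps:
$\frac{-4317 - 30 \left(31 - 17\right)}{V - 668} = \frac{-4317 - 30 \left(31 - 17\right)}{-1365 - 668} = \frac{-4317 - 420}{-2033} = \left(-4317 - 420\right) \left(- \frac{1}{2033}\right) = \left(-4737\right) \left(- \frac{1}{2033}\right) = \frac{4737}{2033}$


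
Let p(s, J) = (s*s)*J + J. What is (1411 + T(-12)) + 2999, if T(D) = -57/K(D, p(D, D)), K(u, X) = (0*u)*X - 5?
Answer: 22107/5 ≈ 4421.4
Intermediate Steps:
p(s, J) = J + J*s² (p(s, J) = s²*J + J = J*s² + J = J + J*s²)
K(u, X) = -5 (K(u, X) = 0*X - 5 = 0 - 5 = -5)
T(D) = 57/5 (T(D) = -57/(-5) = -57*(-⅕) = 57/5)
(1411 + T(-12)) + 2999 = (1411 + 57/5) + 2999 = 7112/5 + 2999 = 22107/5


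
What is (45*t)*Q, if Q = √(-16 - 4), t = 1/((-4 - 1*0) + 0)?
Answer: -45*I*√5/2 ≈ -50.312*I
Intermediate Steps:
t = -¼ (t = 1/((-4 + 0) + 0) = 1/(-4 + 0) = 1/(-4) = -¼ ≈ -0.25000)
Q = 2*I*√5 (Q = √(-20) = 2*I*√5 ≈ 4.4721*I)
(45*t)*Q = (45*(-¼))*(2*I*√5) = -45*I*√5/2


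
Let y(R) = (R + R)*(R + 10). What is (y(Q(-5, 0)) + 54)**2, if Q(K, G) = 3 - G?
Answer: 17424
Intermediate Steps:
y(R) = 2*R*(10 + R) (y(R) = (2*R)*(10 + R) = 2*R*(10 + R))
(y(Q(-5, 0)) + 54)**2 = (2*(3 - 1*0)*(10 + (3 - 1*0)) + 54)**2 = (2*(3 + 0)*(10 + (3 + 0)) + 54)**2 = (2*3*(10 + 3) + 54)**2 = (2*3*13 + 54)**2 = (78 + 54)**2 = 132**2 = 17424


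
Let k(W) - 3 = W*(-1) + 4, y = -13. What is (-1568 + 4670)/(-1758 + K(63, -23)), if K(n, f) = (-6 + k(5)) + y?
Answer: -3102/1775 ≈ -1.7476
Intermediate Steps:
k(W) = 7 - W (k(W) = 3 + (W*(-1) + 4) = 3 + (-W + 4) = 3 + (4 - W) = 7 - W)
K(n, f) = -17 (K(n, f) = (-6 + (7 - 1*5)) - 13 = (-6 + (7 - 5)) - 13 = (-6 + 2) - 13 = -4 - 13 = -17)
(-1568 + 4670)/(-1758 + K(63, -23)) = (-1568 + 4670)/(-1758 - 17) = 3102/(-1775) = 3102*(-1/1775) = -3102/1775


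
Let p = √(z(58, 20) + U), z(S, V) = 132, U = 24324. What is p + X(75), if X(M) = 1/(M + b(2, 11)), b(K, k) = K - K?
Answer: 1/75 + 2*√6114 ≈ 156.40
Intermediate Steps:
b(K, k) = 0
X(M) = 1/M (X(M) = 1/(M + 0) = 1/M)
p = 2*√6114 (p = √(132 + 24324) = √24456 = 2*√6114 ≈ 156.38)
p + X(75) = 2*√6114 + 1/75 = 1/75 + 2*√6114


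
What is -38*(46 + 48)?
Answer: -3572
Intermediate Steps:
-38*(46 + 48) = -38*94 = -3572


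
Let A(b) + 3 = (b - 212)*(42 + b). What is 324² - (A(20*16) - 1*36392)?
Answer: 102275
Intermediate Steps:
A(b) = -3 + (-212 + b)*(42 + b) (A(b) = -3 + (b - 212)*(42 + b) = -3 + (-212 + b)*(42 + b))
324² - (A(20*16) - 1*36392) = 324² - ((-8907 + (20*16)² - 3400*16) - 1*36392) = 104976 - ((-8907 + 320² - 170*320) - 36392) = 104976 - ((-8907 + 102400 - 54400) - 36392) = 104976 - (39093 - 36392) = 104976 - 1*2701 = 104976 - 2701 = 102275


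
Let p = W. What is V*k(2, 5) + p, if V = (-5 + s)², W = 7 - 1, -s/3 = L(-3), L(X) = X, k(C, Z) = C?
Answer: 38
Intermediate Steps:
s = 9 (s = -3*(-3) = 9)
W = 6
p = 6
V = 16 (V = (-5 + 9)² = 4² = 16)
V*k(2, 5) + p = 16*2 + 6 = 32 + 6 = 38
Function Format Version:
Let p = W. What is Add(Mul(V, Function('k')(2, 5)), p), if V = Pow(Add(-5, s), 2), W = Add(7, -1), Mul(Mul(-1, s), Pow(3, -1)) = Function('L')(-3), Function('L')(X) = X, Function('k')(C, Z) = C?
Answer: 38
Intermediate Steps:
s = 9 (s = Mul(-3, -3) = 9)
W = 6
p = 6
V = 16 (V = Pow(Add(-5, 9), 2) = Pow(4, 2) = 16)
Add(Mul(V, Function('k')(2, 5)), p) = Add(Mul(16, 2), 6) = Add(32, 6) = 38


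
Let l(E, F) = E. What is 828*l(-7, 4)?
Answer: -5796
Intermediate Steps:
828*l(-7, 4) = 828*(-7) = -5796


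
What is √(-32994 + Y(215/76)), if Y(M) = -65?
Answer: I*√33059 ≈ 181.82*I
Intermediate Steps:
√(-32994 + Y(215/76)) = √(-32994 - 65) = √(-33059) = I*√33059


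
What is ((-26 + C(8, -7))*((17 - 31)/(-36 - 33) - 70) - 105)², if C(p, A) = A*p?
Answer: 150285702889/4761 ≈ 3.1566e+7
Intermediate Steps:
((-26 + C(8, -7))*((17 - 31)/(-36 - 33) - 70) - 105)² = ((-26 - 7*8)*((17 - 31)/(-36 - 33) - 70) - 105)² = ((-26 - 56)*(-14/(-69) - 70) - 105)² = (-82*(-14*(-1/69) - 70) - 105)² = (-82*(14/69 - 70) - 105)² = (-82*(-4816/69) - 105)² = (394912/69 - 105)² = (387667/69)² = 150285702889/4761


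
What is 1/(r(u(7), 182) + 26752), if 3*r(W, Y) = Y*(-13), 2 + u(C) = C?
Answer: 3/77890 ≈ 3.8516e-5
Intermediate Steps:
u(C) = -2 + C
r(W, Y) = -13*Y/3 (r(W, Y) = (Y*(-13))/3 = (-13*Y)/3 = -13*Y/3)
1/(r(u(7), 182) + 26752) = 1/(-13/3*182 + 26752) = 1/(-2366/3 + 26752) = 1/(77890/3) = 3/77890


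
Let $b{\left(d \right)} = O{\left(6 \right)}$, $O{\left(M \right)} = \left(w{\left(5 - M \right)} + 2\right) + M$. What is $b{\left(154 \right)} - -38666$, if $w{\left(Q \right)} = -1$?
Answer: $38673$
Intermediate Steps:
$O{\left(M \right)} = 1 + M$ ($O{\left(M \right)} = \left(-1 + 2\right) + M = 1 + M$)
$b{\left(d \right)} = 7$ ($b{\left(d \right)} = 1 + 6 = 7$)
$b{\left(154 \right)} - -38666 = 7 - -38666 = 7 + 38666 = 38673$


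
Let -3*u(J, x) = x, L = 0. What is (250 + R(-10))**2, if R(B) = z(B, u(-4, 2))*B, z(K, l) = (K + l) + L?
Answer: 1144900/9 ≈ 1.2721e+5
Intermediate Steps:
u(J, x) = -x/3
z(K, l) = K + l (z(K, l) = (K + l) + 0 = K + l)
R(B) = B*(-2/3 + B) (R(B) = (B - 1/3*2)*B = (B - 2/3)*B = (-2/3 + B)*B = B*(-2/3 + B))
(250 + R(-10))**2 = (250 + (1/3)*(-10)*(-2 + 3*(-10)))**2 = (250 + (1/3)*(-10)*(-2 - 30))**2 = (250 + (1/3)*(-10)*(-32))**2 = (250 + 320/3)**2 = (1070/3)**2 = 1144900/9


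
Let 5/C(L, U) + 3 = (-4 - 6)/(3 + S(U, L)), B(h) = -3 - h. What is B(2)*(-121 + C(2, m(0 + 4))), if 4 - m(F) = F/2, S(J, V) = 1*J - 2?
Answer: 11570/19 ≈ 608.95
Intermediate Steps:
S(J, V) = -2 + J (S(J, V) = J - 2 = -2 + J)
m(F) = 4 - F/2
C(L, U) = 5/(-3 - 10/(1 + U)) (C(L, U) = 5/(-3 + (-4 - 6)/(3 + (-2 + U))) = 5/(-3 - 10/(1 + U)))
B(2)*(-121 + C(2, m(0 + 4))) = (-3 - 1*2)*(-121 + 5*(-1 - (4 - (0 + 4)/2))/(13 + 3*(4 - (0 + 4)/2))) = (-3 - 2)*(-121 + 5*(-1 - (4 - ½*4))/(13 + 3*(4 - ½*4))) = -5*(-121 + 5*(-1 - (4 - 2))/(13 + 3*(4 - 2))) = -5*(-121 + 5*(-1 - 1*2)/(13 + 3*2)) = -5*(-121 + 5*(-1 - 2)/(13 + 6)) = -5*(-121 + 5*(-3)/19) = -5*(-121 + 5*(1/19)*(-3)) = -5*(-121 - 15/19) = -5*(-2314/19) = 11570/19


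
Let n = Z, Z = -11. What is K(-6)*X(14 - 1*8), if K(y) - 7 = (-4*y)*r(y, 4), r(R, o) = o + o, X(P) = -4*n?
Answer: 8756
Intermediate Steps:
n = -11
X(P) = 44 (X(P) = -4*(-11) = 44)
r(R, o) = 2*o
K(y) = 7 - 32*y (K(y) = 7 + (-4*y)*(2*4) = 7 - 4*y*8 = 7 - 32*y)
K(-6)*X(14 - 1*8) = (7 - 32*(-6))*44 = (7 + 192)*44 = 199*44 = 8756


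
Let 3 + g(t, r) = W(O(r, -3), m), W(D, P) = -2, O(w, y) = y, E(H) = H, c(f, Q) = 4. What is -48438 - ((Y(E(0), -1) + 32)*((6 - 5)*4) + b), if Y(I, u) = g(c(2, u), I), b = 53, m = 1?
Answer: -48599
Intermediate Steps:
g(t, r) = -5 (g(t, r) = -3 - 2 = -5)
Y(I, u) = -5
-48438 - ((Y(E(0), -1) + 32)*((6 - 5)*4) + b) = -48438 - ((-5 + 32)*((6 - 5)*4) + 53) = -48438 - (27*(1*4) + 53) = -48438 - (27*4 + 53) = -48438 - (108 + 53) = -48438 - 1*161 = -48438 - 161 = -48599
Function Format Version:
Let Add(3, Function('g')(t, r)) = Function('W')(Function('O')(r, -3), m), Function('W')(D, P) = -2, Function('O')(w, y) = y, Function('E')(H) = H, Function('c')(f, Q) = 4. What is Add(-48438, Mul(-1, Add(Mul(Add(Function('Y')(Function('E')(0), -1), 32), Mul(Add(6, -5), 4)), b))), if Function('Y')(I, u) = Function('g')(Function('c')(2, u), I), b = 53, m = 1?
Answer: -48599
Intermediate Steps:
Function('g')(t, r) = -5 (Function('g')(t, r) = Add(-3, -2) = -5)
Function('Y')(I, u) = -5
Add(-48438, Mul(-1, Add(Mul(Add(Function('Y')(Function('E')(0), -1), 32), Mul(Add(6, -5), 4)), b))) = Add(-48438, Mul(-1, Add(Mul(Add(-5, 32), Mul(Add(6, -5), 4)), 53))) = Add(-48438, Mul(-1, Add(Mul(27, Mul(1, 4)), 53))) = Add(-48438, Mul(-1, Add(Mul(27, 4), 53))) = Add(-48438, Mul(-1, Add(108, 53))) = Add(-48438, Mul(-1, 161)) = Add(-48438, -161) = -48599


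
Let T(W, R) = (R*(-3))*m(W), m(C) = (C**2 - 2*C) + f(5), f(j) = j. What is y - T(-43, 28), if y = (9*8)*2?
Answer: 163104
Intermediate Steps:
y = 144 (y = 72*2 = 144)
m(C) = 5 + C**2 - 2*C (m(C) = (C**2 - 2*C) + 5 = 5 + C**2 - 2*C)
T(W, R) = -3*R*(5 + W**2 - 2*W) (T(W, R) = (R*(-3))*(5 + W**2 - 2*W) = (-3*R)*(5 + W**2 - 2*W) = -3*R*(5 + W**2 - 2*W))
y - T(-43, 28) = 144 - 3*28*(-5 - 1*(-43)**2 + 2*(-43)) = 144 - 3*28*(-5 - 1*1849 - 86) = 144 - 3*28*(-5 - 1849 - 86) = 144 - 3*28*(-1940) = 144 - 1*(-162960) = 144 + 162960 = 163104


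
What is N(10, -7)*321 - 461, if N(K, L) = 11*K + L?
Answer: 32602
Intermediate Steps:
N(K, L) = L + 11*K
N(10, -7)*321 - 461 = (-7 + 11*10)*321 - 461 = (-7 + 110)*321 - 461 = 103*321 - 461 = 33063 - 461 = 32602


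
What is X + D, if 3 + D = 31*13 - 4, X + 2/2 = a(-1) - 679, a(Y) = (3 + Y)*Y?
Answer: -286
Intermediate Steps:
a(Y) = Y*(3 + Y)
X = -682 (X = -1 + (-(3 - 1) - 679) = -1 + (-1*2 - 679) = -1 + (-2 - 679) = -1 - 681 = -682)
D = 396 (D = -3 + (31*13 - 4) = -3 + (403 - 4) = -3 + 399 = 396)
X + D = -682 + 396 = -286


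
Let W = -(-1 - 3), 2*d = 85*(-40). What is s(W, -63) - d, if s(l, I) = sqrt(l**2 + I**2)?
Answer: 1700 + sqrt(3985) ≈ 1763.1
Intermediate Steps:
d = -1700 (d = (85*(-40))/2 = (1/2)*(-3400) = -1700)
W = 4 (W = -1*(-4) = 4)
s(l, I) = sqrt(I**2 + l**2)
s(W, -63) - d = sqrt((-63)**2 + 4**2) - 1*(-1700) = sqrt(3969 + 16) + 1700 = sqrt(3985) + 1700 = 1700 + sqrt(3985)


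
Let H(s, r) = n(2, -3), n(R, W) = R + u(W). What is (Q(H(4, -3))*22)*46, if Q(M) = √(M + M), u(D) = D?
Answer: 1012*I*√2 ≈ 1431.2*I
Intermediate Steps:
n(R, W) = R + W
H(s, r) = -1 (H(s, r) = 2 - 3 = -1)
Q(M) = √2*√M (Q(M) = √(2*M) = √2*√M)
(Q(H(4, -3))*22)*46 = ((√2*√(-1))*22)*46 = ((√2*I)*22)*46 = ((I*√2)*22)*46 = (22*I*√2)*46 = 1012*I*√2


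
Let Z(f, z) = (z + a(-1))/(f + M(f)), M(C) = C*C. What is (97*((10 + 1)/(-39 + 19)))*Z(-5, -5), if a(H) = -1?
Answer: 3201/200 ≈ 16.005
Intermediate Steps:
M(C) = C**2
Z(f, z) = (-1 + z)/(f + f**2) (Z(f, z) = (z - 1)/(f + f**2) = (-1 + z)/(f + f**2))
(97*((10 + 1)/(-39 + 19)))*Z(-5, -5) = (97*((10 + 1)/(-39 + 19)))*((-1 - 5)/((-5)*(1 - 5))) = (97*(11/(-20)))*(-1/5*(-6)/(-4)) = (97*(11*(-1/20)))*(-1/5*(-1/4)*(-6)) = (97*(-11/20))*(-3/10) = -1067/20*(-3/10) = 3201/200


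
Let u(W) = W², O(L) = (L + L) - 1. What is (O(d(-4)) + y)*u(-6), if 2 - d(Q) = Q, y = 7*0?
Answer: 396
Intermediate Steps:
y = 0
d(Q) = 2 - Q
O(L) = -1 + 2*L (O(L) = 2*L - 1 = -1 + 2*L)
(O(d(-4)) + y)*u(-6) = ((-1 + 2*(2 - 1*(-4))) + 0)*(-6)² = ((-1 + 2*(2 + 4)) + 0)*36 = ((-1 + 2*6) + 0)*36 = ((-1 + 12) + 0)*36 = (11 + 0)*36 = 11*36 = 396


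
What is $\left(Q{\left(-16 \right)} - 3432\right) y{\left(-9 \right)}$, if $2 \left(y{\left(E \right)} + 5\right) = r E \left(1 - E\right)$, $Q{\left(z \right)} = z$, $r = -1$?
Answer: $-137920$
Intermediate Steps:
$y{\left(E \right)} = -5 - \frac{E \left(1 - E\right)}{2}$ ($y{\left(E \right)} = -5 + \frac{- E \left(1 - E\right)}{2} = -5 + \frac{\left(-1\right) E \left(1 - E\right)}{2} = -5 - \frac{E \left(1 - E\right)}{2}$)
$\left(Q{\left(-16 \right)} - 3432\right) y{\left(-9 \right)} = \left(-16 - 3432\right) \left(-5 + \frac{\left(-9\right)^{2}}{2} - - \frac{9}{2}\right) = - 3448 \left(-5 + \frac{1}{2} \cdot 81 + \frac{9}{2}\right) = - 3448 \left(-5 + \frac{81}{2} + \frac{9}{2}\right) = \left(-3448\right) 40 = -137920$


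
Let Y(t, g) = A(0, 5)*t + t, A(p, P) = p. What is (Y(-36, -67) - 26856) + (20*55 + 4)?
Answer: -25788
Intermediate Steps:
Y(t, g) = t (Y(t, g) = 0*t + t = 0 + t = t)
(Y(-36, -67) - 26856) + (20*55 + 4) = (-36 - 26856) + (20*55 + 4) = -26892 + (1100 + 4) = -26892 + 1104 = -25788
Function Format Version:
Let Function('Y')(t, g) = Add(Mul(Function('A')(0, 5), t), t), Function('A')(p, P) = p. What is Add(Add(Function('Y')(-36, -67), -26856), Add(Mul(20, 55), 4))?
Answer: -25788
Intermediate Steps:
Function('Y')(t, g) = t (Function('Y')(t, g) = Add(Mul(0, t), t) = Add(0, t) = t)
Add(Add(Function('Y')(-36, -67), -26856), Add(Mul(20, 55), 4)) = Add(Add(-36, -26856), Add(Mul(20, 55), 4)) = Add(-26892, Add(1100, 4)) = Add(-26892, 1104) = -25788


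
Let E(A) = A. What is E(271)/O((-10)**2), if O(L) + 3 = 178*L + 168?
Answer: 271/17965 ≈ 0.015085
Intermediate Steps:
O(L) = 165 + 178*L (O(L) = -3 + (178*L + 168) = -3 + (168 + 178*L) = 165 + 178*L)
E(271)/O((-10)**2) = 271/(165 + 178*(-10)**2) = 271/(165 + 178*100) = 271/(165 + 17800) = 271/17965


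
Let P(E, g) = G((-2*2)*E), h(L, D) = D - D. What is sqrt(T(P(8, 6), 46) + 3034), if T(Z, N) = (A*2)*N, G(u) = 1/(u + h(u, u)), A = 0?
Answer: sqrt(3034) ≈ 55.082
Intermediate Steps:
h(L, D) = 0
G(u) = 1/u (G(u) = 1/(u + 0) = 1/u)
P(E, g) = -1/(4*E) (P(E, g) = 1/((-2*2)*E) = 1/(-4*E) = -1/(4*E))
T(Z, N) = 0 (T(Z, N) = (0*2)*N = 0*N = 0)
sqrt(T(P(8, 6), 46) + 3034) = sqrt(0 + 3034) = sqrt(3034)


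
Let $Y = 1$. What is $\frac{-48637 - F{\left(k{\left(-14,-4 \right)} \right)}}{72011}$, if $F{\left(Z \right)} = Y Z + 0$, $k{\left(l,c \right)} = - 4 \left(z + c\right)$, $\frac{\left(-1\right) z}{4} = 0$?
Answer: $- \frac{48653}{72011} \approx -0.67563$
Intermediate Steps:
$z = 0$ ($z = \left(-4\right) 0 = 0$)
$k{\left(l,c \right)} = - 4 c$ ($k{\left(l,c \right)} = - 4 \left(0 + c\right) = - 4 c$)
$F{\left(Z \right)} = Z$ ($F{\left(Z \right)} = 1 Z + 0 = Z + 0 = Z$)
$\frac{-48637 - F{\left(k{\left(-14,-4 \right)} \right)}}{72011} = \frac{-48637 - \left(-4\right) \left(-4\right)}{72011} = \left(-48637 - 16\right) \frac{1}{72011} = \left(-48653\right) \frac{1}{72011} = - \frac{48653}{72011}$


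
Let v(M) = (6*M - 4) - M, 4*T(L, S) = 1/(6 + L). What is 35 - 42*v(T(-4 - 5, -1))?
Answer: 441/2 ≈ 220.50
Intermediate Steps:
T(L, S) = 1/(4*(6 + L))
v(M) = -4 + 5*M (v(M) = (-4 + 6*M) - M = -4 + 5*M)
35 - 42*v(T(-4 - 5, -1)) = 35 - 42*(-4 + 5*(1/(4*(6 + (-4 - 5))))) = 35 - 42*(-4 + 5*(1/(4*(6 - 9)))) = 35 - 42*(-4 + 5*((¼)/(-3))) = 35 - 42*(-4 + 5*((¼)*(-⅓))) = 35 - 42*(-4 + 5*(-1/12)) = 35 - 42*(-4 - 5/12) = 35 - 42*(-53/12) = 35 + 371/2 = 441/2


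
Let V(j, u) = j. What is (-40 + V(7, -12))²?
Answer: 1089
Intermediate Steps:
(-40 + V(7, -12))² = (-40 + 7)² = (-33)² = 1089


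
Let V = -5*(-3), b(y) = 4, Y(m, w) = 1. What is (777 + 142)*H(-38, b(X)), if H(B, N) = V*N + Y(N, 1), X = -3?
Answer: 56059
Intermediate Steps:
V = 15
H(B, N) = 1 + 15*N (H(B, N) = 15*N + 1 = 1 + 15*N)
(777 + 142)*H(-38, b(X)) = (777 + 142)*(1 + 15*4) = 919*(1 + 60) = 919*61 = 56059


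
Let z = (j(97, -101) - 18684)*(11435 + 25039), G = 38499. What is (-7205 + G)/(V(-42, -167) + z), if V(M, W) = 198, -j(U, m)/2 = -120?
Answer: -15647/336363129 ≈ -4.6518e-5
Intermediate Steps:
j(U, m) = 240 (j(U, m) = -2*(-120) = 240)
z = -672726456 (z = (240 - 18684)*(11435 + 25039) = -18444*36474 = -672726456)
(-7205 + G)/(V(-42, -167) + z) = (-7205 + 38499)/(198 - 672726456) = 31294/(-672726258) = 31294*(-1/672726258) = -15647/336363129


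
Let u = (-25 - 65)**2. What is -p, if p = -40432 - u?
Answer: 48532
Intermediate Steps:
u = 8100 (u = (-90)**2 = 8100)
p = -48532 (p = -40432 - 1*8100 = -40432 - 8100 = -48532)
-p = -1*(-48532) = 48532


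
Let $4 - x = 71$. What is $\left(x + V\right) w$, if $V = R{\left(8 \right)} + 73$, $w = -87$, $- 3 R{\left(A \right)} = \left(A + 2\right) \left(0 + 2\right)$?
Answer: $58$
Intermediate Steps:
$R{\left(A \right)} = - \frac{4}{3} - \frac{2 A}{3}$ ($R{\left(A \right)} = - \frac{\left(A + 2\right) \left(0 + 2\right)}{3} = - \frac{\left(2 + A\right) 2}{3} = - \frac{4 + 2 A}{3} = - \frac{4}{3} - \frac{2 A}{3}$)
$x = -67$ ($x = 4 - 71 = -67$)
$V = \frac{199}{3}$ ($V = \left(- \frac{4}{3} - \frac{16}{3}\right) + 73 = - \frac{20}{3} + 73 = \frac{199}{3} \approx 66.333$)
$\left(x + V\right) w = \left(-67 + \frac{199}{3}\right) \left(-87\right) = \left(- \frac{2}{3}\right) \left(-87\right) = 58$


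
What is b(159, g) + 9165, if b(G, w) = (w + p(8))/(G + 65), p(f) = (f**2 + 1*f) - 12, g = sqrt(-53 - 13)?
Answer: 513255/56 + I*sqrt(66)/224 ≈ 9165.3 + 0.036268*I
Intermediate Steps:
g = I*sqrt(66) (g = sqrt(-66) = I*sqrt(66) ≈ 8.124*I)
p(f) = -12 + f + f**2 (p(f) = (f**2 + f) - 12 = (f + f**2) - 12 = -12 + f + f**2)
b(G, w) = (60 + w)/(65 + G) (b(G, w) = (w + (-12 + 8 + 8**2))/(G + 65) = (w + (-12 + 8 + 64))/(65 + G) = (w + 60)/(65 + G) = (60 + w)/(65 + G))
b(159, g) + 9165 = (60 + I*sqrt(66))/(65 + 159) + 9165 = (60 + I*sqrt(66))/224 + 9165 = (15/56 + I*sqrt(66)/224) + 9165 = 513255/56 + I*sqrt(66)/224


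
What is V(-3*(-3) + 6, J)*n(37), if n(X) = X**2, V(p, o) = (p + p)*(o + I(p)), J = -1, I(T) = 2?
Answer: 41070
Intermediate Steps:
V(p, o) = 2*p*(2 + o) (V(p, o) = (p + p)*(o + 2) = (2*p)*(2 + o) = 2*p*(2 + o))
V(-3*(-3) + 6, J)*n(37) = (2*(-3*(-3) + 6)*(2 - 1))*37**2 = (2*(9 + 6)*1)*1369 = (2*15*1)*1369 = 30*1369 = 41070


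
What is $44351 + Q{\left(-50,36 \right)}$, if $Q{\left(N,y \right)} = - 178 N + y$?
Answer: $53287$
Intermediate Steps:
$Q{\left(N,y \right)} = y - 178 N$
$44351 + Q{\left(-50,36 \right)} = 44351 + \left(36 - -8900\right) = 44351 + \left(36 + 8900\right) = 44351 + 8936 = 53287$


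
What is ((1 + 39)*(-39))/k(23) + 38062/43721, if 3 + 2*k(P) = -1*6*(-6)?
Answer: -45051158/480931 ≈ -93.675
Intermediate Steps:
k(P) = 33/2 (k(P) = -3/2 + (-1*6*(-6))/2 = -3/2 + (-6*(-6))/2 = -3/2 + (½)*36 = -3/2 + 18 = 33/2)
((1 + 39)*(-39))/k(23) + 38062/43721 = ((1 + 39)*(-39))/(33/2) + 38062/43721 = (40*(-39))*(2/33) + 38062*(1/43721) = -1560*2/33 + 38062/43721 = -1040/11 + 38062/43721 = -45051158/480931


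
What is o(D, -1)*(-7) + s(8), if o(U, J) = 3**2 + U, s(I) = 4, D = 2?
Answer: -73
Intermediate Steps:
o(U, J) = 9 + U
o(D, -1)*(-7) + s(8) = (9 + 2)*(-7) + 4 = 11*(-7) + 4 = -77 + 4 = -73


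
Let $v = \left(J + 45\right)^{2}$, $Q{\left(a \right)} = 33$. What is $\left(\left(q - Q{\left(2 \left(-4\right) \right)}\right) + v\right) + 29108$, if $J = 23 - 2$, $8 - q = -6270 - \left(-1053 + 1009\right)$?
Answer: $39665$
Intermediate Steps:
$q = 6234$ ($q = 8 - \left(-6270 - \left(-1053 + 1009\right)\right) = 8 - \left(-6270 - -44\right) = 8 - \left(-6270 + 44\right) = 8 - -6226 = 8 + 6226 = 6234$)
$J = 21$
$v = 4356$ ($v = \left(21 + 45\right)^{2} = 66^{2} = 4356$)
$\left(\left(q - Q{\left(2 \left(-4\right) \right)}\right) + v\right) + 29108 = \left(\left(6234 - 33\right) + 4356\right) + 29108 = \left(6201 + 4356\right) + 29108 = 10557 + 29108 = 39665$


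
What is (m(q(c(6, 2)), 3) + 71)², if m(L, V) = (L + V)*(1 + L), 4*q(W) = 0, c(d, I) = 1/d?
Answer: 5476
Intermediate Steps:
q(W) = 0 (q(W) = (¼)*0 = 0)
m(L, V) = (1 + L)*(L + V)
(m(q(c(6, 2)), 3) + 71)² = ((0 + 3 + 0² + 0*3) + 71)² = ((0 + 3 + 0 + 0) + 71)² = (3 + 71)² = 74² = 5476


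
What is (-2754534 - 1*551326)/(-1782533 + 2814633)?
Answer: -165293/51605 ≈ -3.2030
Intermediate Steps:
(-2754534 - 1*551326)/(-1782533 + 2814633) = (-2754534 - 551326)/1032100 = -3305860*1/1032100 = -165293/51605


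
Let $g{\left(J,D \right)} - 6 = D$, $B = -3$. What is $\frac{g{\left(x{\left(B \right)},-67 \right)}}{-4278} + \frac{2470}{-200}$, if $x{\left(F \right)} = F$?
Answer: $- \frac{527723}{42780} \approx -12.336$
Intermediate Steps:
$g{\left(J,D \right)} = 6 + D$
$\frac{g{\left(x{\left(B \right)},-67 \right)}}{-4278} + \frac{2470}{-200} = \frac{6 - 67}{-4278} + \frac{2470}{-200} = \left(-61\right) \left(- \frac{1}{4278}\right) + 2470 \left(- \frac{1}{200}\right) = \frac{61}{4278} - \frac{247}{20} = - \frac{527723}{42780}$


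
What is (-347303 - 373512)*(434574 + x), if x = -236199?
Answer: -142991675625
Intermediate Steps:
(-347303 - 373512)*(434574 + x) = (-347303 - 373512)*(434574 - 236199) = -720815*198375 = -142991675625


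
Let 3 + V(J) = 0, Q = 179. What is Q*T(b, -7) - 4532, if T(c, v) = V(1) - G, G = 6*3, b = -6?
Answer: -8291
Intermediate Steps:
G = 18
V(J) = -3 (V(J) = -3 + 0 = -3)
T(c, v) = -21 (T(c, v) = -3 - 1*18 = -3 - 18 = -21)
Q*T(b, -7) - 4532 = 179*(-21) - 4532 = -3759 - 4532 = -8291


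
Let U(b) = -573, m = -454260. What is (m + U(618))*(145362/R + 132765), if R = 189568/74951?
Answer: -8201326420502703/94784 ≈ -8.6527e+10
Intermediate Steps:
R = 189568/74951 (R = 189568*(1/74951) = 189568/74951 ≈ 2.5292)
(m + U(618))*(145362/R + 132765) = (-454260 - 573)*(145362/(189568/74951) + 132765) = -454833*(145362*(74951/189568) + 132765) = -454833*(5447513631/94784 + 132765) = -454833*18031511391/94784 = -8201326420502703/94784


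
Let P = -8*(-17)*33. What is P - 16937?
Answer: -12449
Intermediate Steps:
P = 4488 (P = 136*33 = 4488)
P - 16937 = 4488 - 16937 = -12449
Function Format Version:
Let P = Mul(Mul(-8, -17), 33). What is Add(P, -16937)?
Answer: -12449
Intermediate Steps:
P = 4488 (P = Mul(136, 33) = 4488)
Add(P, -16937) = Add(4488, -16937) = -12449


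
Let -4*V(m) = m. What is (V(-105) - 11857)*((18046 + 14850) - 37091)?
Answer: 198519985/4 ≈ 4.9630e+7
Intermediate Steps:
V(m) = -m/4
(V(-105) - 11857)*((18046 + 14850) - 37091) = (-¼*(-105) - 11857)*((18046 + 14850) - 37091) = (105/4 - 11857)*(32896 - 37091) = -47323/4*(-4195) = 198519985/4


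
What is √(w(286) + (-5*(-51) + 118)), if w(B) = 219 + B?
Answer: √878 ≈ 29.631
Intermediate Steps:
√(w(286) + (-5*(-51) + 118)) = √((219 + 286) + (-5*(-51) + 118)) = √(505 + (255 + 118)) = √(505 + 373) = √878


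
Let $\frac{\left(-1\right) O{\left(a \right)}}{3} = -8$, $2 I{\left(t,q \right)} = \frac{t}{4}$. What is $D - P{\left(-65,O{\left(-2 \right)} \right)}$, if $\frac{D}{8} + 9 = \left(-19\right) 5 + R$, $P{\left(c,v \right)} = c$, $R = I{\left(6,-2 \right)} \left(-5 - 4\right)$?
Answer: $-821$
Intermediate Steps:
$I{\left(t,q \right)} = \frac{t}{8}$ ($I{\left(t,q \right)} = \frac{t \frac{1}{4}}{2} = \frac{\frac{1}{4} t}{2} = \frac{t}{8}$)
$O{\left(a \right)} = 24$ ($O{\left(a \right)} = \left(-3\right) \left(-8\right) = 24$)
$R = - \frac{27}{4}$ ($R = \frac{1}{8} \cdot 6 \left(-5 - 4\right) = \frac{3}{4} \left(-9\right) = - \frac{27}{4} \approx -6.75$)
$D = -886$ ($D = -72 + 8 \left(\left(-19\right) 5 - \frac{27}{4}\right) = -72 + 8 \left(-95 - \frac{27}{4}\right) = -72 + 8 \left(- \frac{407}{4}\right) = -72 - 814 = -886$)
$D - P{\left(-65,O{\left(-2 \right)} \right)} = -886 - -65 = -886 + 65 = -821$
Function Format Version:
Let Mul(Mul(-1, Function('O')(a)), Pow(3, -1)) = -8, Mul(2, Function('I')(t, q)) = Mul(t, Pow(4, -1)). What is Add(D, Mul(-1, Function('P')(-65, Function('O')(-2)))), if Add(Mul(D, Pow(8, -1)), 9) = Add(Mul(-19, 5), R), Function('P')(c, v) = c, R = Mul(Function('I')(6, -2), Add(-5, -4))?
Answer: -821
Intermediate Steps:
Function('I')(t, q) = Mul(Rational(1, 8), t) (Function('I')(t, q) = Mul(Rational(1, 2), Mul(t, Pow(4, -1))) = Mul(Rational(1, 2), Mul(t, Rational(1, 4))) = Mul(Rational(1, 2), Mul(Rational(1, 4), t)) = Mul(Rational(1, 8), t))
Function('O')(a) = 24 (Function('O')(a) = Mul(-3, -8) = 24)
R = Rational(-27, 4) (R = Mul(Mul(Rational(1, 8), 6), Add(-5, -4)) = Mul(Rational(3, 4), -9) = Rational(-27, 4) ≈ -6.7500)
D = -886 (D = Add(-72, Mul(8, Add(Mul(-19, 5), Rational(-27, 4)))) = Add(-72, Mul(8, Add(-95, Rational(-27, 4)))) = Add(-72, Mul(8, Rational(-407, 4))) = Add(-72, -814) = -886)
Add(D, Mul(-1, Function('P')(-65, Function('O')(-2)))) = Add(-886, Mul(-1, -65)) = Add(-886, 65) = -821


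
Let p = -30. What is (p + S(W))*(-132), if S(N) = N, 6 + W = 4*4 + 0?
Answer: 2640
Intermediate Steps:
W = 10 (W = -6 + (4*4 + 0) = -6 + (16 + 0) = -6 + 16 = 10)
(p + S(W))*(-132) = (-30 + 10)*(-132) = -20*(-132) = 2640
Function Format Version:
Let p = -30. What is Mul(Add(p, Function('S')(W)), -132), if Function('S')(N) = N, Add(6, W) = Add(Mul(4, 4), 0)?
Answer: 2640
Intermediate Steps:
W = 10 (W = Add(-6, Add(Mul(4, 4), 0)) = Add(-6, Add(16, 0)) = Add(-6, 16) = 10)
Mul(Add(p, Function('S')(W)), -132) = Mul(Add(-30, 10), -132) = Mul(-20, -132) = 2640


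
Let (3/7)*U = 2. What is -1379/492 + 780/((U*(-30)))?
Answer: -28841/3444 ≈ -8.3743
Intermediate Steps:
U = 14/3 (U = (7/3)*2 = 14/3 ≈ 4.6667)
-1379/492 + 780/((U*(-30))) = -1379/492 + 780/(((14/3)*(-30))) = -1379*1/492 + 780/(-140) = -1379/492 + 780*(-1/140) = -1379/492 - 39/7 = -28841/3444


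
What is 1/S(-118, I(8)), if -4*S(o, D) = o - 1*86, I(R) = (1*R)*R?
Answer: 1/51 ≈ 0.019608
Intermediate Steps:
I(R) = R**2 (I(R) = R*R = R**2)
S(o, D) = 43/2 - o/4 (S(o, D) = -(o - 1*86)/4 = -(o - 86)/4 = -(-86 + o)/4 = 43/2 - o/4)
1/S(-118, I(8)) = 1/(43/2 - 1/4*(-118)) = 1/(43/2 + 59/2) = 1/51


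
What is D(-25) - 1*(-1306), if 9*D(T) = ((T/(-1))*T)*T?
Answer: 27379/9 ≈ 3042.1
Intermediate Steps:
D(T) = -T³/9 (D(T) = (((T/(-1))*T)*T)/9 = (((T*(-1))*T)*T)/9 = (((-T)*T)*T)/9 = ((-T²)*T)/9 = (-T³)/9 = -T³/9)
D(-25) - 1*(-1306) = -⅑*(-25)³ - 1*(-1306) = -⅑*(-15625) + 1306 = 15625/9 + 1306 = 27379/9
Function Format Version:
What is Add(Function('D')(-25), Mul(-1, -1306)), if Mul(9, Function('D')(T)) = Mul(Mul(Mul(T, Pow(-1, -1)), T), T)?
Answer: Rational(27379, 9) ≈ 3042.1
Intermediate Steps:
Function('D')(T) = Mul(Rational(-1, 9), Pow(T, 3)) (Function('D')(T) = Mul(Rational(1, 9), Mul(Mul(Mul(T, Pow(-1, -1)), T), T)) = Mul(Rational(1, 9), Mul(Mul(Mul(T, -1), T), T)) = Mul(Rational(1, 9), Mul(Mul(Mul(-1, T), T), T)) = Mul(Rational(1, 9), Mul(Mul(-1, Pow(T, 2)), T)) = Mul(Rational(1, 9), Mul(-1, Pow(T, 3))) = Mul(Rational(-1, 9), Pow(T, 3)))
Add(Function('D')(-25), Mul(-1, -1306)) = Add(Mul(Rational(-1, 9), Pow(-25, 3)), Mul(-1, -1306)) = Add(Mul(Rational(-1, 9), -15625), 1306) = Add(Rational(15625, 9), 1306) = Rational(27379, 9)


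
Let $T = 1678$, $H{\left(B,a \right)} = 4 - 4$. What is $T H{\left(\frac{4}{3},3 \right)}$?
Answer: $0$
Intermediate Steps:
$H{\left(B,a \right)} = 0$
$T H{\left(\frac{4}{3},3 \right)} = 1678 \cdot 0 = 0$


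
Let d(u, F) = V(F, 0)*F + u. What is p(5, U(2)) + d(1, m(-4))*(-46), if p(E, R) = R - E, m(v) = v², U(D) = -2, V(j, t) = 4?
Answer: -2997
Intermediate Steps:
d(u, F) = u + 4*F (d(u, F) = 4*F + u = u + 4*F)
p(5, U(2)) + d(1, m(-4))*(-46) = (-2 - 1*5) + (1 + 4*(-4)²)*(-46) = (-2 - 5) + (1 + 4*16)*(-46) = -7 + (1 + 64)*(-46) = -7 + 65*(-46) = -7 - 2990 = -2997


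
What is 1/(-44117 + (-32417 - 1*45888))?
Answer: -1/122422 ≈ -8.1685e-6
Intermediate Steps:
1/(-44117 + (-32417 - 1*45888)) = 1/(-44117 + (-32417 - 45888)) = 1/(-44117 - 78305) = 1/(-122422) = -1/122422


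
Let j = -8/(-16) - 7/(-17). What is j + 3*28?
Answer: 2887/34 ≈ 84.912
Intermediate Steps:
j = 31/34 (j = -8*(-1/16) - 7*(-1/17) = ½ + 7/17 = 31/34 ≈ 0.91177)
j + 3*28 = 31/34 + 3*28 = 31/34 + 84 = 2887/34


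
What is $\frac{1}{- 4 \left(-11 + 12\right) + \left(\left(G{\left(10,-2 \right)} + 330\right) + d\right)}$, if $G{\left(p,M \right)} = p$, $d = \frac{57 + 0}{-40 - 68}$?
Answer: $\frac{36}{12077} \approx 0.0029809$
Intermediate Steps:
$d = - \frac{19}{36}$ ($d = \frac{57}{-108} = 57 \left(- \frac{1}{108}\right) = - \frac{19}{36} \approx -0.52778$)
$\frac{1}{- 4 \left(-11 + 12\right) + \left(\left(G{\left(10,-2 \right)} + 330\right) + d\right)} = \frac{1}{- 4 \left(-11 + 12\right) + \left(\left(10 + 330\right) - \frac{19}{36}\right)} = \frac{1}{\left(-4\right) 1 + \left(340 - \frac{19}{36}\right)} = \frac{1}{-4 + \frac{12221}{36}} = \frac{1}{\frac{12077}{36}} = \frac{36}{12077}$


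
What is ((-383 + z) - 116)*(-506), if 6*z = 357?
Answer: 222387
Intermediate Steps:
z = 119/2 (z = (1/6)*357 = 119/2 ≈ 59.500)
((-383 + z) - 116)*(-506) = ((-383 + 119/2) - 116)*(-506) = (-647/2 - 116)*(-506) = -879/2*(-506) = 222387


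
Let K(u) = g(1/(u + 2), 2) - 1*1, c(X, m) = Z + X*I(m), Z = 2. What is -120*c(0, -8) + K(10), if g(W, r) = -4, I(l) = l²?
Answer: -245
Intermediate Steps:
c(X, m) = 2 + X*m²
K(u) = -5 (K(u) = -4 - 1*1 = -4 - 1 = -5)
-120*c(0, -8) + K(10) = -120*(2 + 0*(-8)²) - 5 = -120*(2 + 0*64) - 5 = -120*(2 + 0) - 5 = -120*2 - 5 = -240 - 5 = -245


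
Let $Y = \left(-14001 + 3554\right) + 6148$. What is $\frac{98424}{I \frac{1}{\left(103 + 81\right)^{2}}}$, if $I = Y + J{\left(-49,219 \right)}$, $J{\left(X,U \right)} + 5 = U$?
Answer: $- \frac{3332242944}{4085} \approx -8.1573 \cdot 10^{5}$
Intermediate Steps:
$Y = -4299$ ($Y = -10447 + 6148 = -4299$)
$J{\left(X,U \right)} = -5 + U$
$I = -4085$ ($I = -4299 + \left(-5 + 219\right) = -4299 + 214 = -4085$)
$\frac{98424}{I \frac{1}{\left(103 + 81\right)^{2}}} = \frac{98424}{\left(-4085\right) \frac{1}{\left(103 + 81\right)^{2}}} = \frac{98424}{\left(-4085\right) \frac{1}{184^{2}}} = \frac{98424}{\left(-4085\right) \frac{1}{33856}} = \frac{98424}{- \frac{4085}{33856}} = 98424 \left(- \frac{33856}{4085}\right) = - \frac{3332242944}{4085}$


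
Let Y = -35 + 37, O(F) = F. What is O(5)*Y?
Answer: 10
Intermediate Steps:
Y = 2
O(5)*Y = 5*2 = 10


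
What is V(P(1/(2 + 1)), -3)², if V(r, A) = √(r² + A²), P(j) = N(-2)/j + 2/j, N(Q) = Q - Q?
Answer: 45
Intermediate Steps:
N(Q) = 0
P(j) = 2/j (P(j) = 0/j + 2/j = 0 + 2/j = 2/j)
V(r, A) = √(A² + r²)
V(P(1/(2 + 1)), -3)² = (√((-3)² + (2/(1/(2 + 1)))²))² = (√(9 + (2/(1/3))²))² = (√(9 + (2/(⅓))²))² = (√(9 + (2*3)²))² = (√(9 + 6²))² = (√(9 + 36))² = (√45)² = (3*√5)² = 45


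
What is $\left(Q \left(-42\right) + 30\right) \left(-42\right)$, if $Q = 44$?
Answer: $76356$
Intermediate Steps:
$\left(Q \left(-42\right) + 30\right) \left(-42\right) = \left(44 \left(-42\right) + 30\right) \left(-42\right) = \left(-1848 + 30\right) \left(-42\right) = \left(-1818\right) \left(-42\right) = 76356$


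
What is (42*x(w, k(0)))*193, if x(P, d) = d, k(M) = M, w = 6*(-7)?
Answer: 0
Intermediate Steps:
w = -42
(42*x(w, k(0)))*193 = (42*0)*193 = 0*193 = 0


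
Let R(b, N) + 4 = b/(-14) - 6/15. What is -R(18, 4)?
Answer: 199/35 ≈ 5.6857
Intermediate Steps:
R(b, N) = -22/5 - b/14 (R(b, N) = -4 + (b/(-14) - 6/15) = -4 + (b*(-1/14) - 6*1/15) = -4 + (-b/14 - ⅖) = -4 + (-⅖ - b/14) = -22/5 - b/14)
-R(18, 4) = -(-22/5 - 1/14*18) = -(-22/5 - 9/7) = -1*(-199/35) = 199/35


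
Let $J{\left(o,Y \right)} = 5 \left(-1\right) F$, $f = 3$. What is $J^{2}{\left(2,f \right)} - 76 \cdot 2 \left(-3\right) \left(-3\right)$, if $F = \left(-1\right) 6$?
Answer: $-468$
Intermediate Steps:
$F = -6$
$J{\left(o,Y \right)} = 30$ ($J{\left(o,Y \right)} = 5 \left(-1\right) \left(-6\right) = \left(-5\right) \left(-6\right) = 30$)
$J^{2}{\left(2,f \right)} - 76 \cdot 2 \left(-3\right) \left(-3\right) = 30^{2} - 76 \cdot 2 \left(-3\right) \left(-3\right) = 900 - 76 \left(\left(-6\right) \left(-3\right)\right) = 900 - 1368 = -468$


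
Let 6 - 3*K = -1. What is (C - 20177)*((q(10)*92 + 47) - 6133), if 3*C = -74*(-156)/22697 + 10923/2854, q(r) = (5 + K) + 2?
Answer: 10247533916500037/97165857 ≈ 1.0546e+8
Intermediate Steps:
K = 7/3 (K = 2 - ⅓*(-1) = 2 + ⅓ = 7/3 ≈ 2.3333)
q(r) = 28/3 (q(r) = (5 + 7/3) + 2 = 22/3 + 2 = 28/3)
C = 93621969/64777238 (C = (-74*(-156)/22697 + 10923/2854)/3 = (11544*(1/22697) + 10923*(1/2854))/3 = (11544/22697 + 10923/2854)/3 = (⅓)*(280865907/64777238) = 93621969/64777238 ≈ 1.4453)
(C - 20177)*((q(10)*92 + 47) - 6133) = (93621969/64777238 - 20177)*(((28/3)*92 + 47) - 6133) = -1306916709157*((2576/3 + 47) - 6133)/64777238 = -1306916709157*(2717/3 - 6133)/64777238 = -1306916709157/64777238*(-15682/3) = 10247533916500037/97165857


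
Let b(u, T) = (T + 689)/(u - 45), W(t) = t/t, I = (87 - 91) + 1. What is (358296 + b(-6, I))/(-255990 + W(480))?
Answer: -18272410/13055439 ≈ -1.3996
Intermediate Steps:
I = -3 (I = -4 + 1 = -3)
W(t) = 1
b(u, T) = (689 + T)/(-45 + u)
(358296 + b(-6, I))/(-255990 + W(480)) = (358296 + (689 - 3)/(-45 - 6))/(-255990 + 1) = (358296 + 686/(-51))/(-255989) = (358296 - 1/51*686)*(-1/255989) = (358296 - 686/51)*(-1/255989) = (18272410/51)*(-1/255989) = -18272410/13055439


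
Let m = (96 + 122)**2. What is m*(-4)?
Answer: -190096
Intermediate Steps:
m = 47524 (m = 218**2 = 47524)
m*(-4) = 47524*(-4) = -190096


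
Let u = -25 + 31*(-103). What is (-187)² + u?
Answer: 31751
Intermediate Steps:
u = -3218 (u = -25 - 3193 = -3218)
(-187)² + u = (-187)² - 3218 = 34969 - 3218 = 31751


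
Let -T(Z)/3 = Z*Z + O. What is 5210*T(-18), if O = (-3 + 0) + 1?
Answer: -5032860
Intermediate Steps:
O = -2 (O = -3 + 1 = -2)
T(Z) = 6 - 3*Z² (T(Z) = -3*(Z*Z - 2) = -3*(Z² - 2) = -3*(-2 + Z²) = 6 - 3*Z²)
5210*T(-18) = 5210*(6 - 3*(-18)²) = 5210*(6 - 3*324) = 5210*(6 - 972) = 5210*(-966) = -5032860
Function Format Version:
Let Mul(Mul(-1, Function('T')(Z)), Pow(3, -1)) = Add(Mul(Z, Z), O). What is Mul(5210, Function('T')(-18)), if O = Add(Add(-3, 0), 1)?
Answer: -5032860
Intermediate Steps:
O = -2 (O = Add(-3, 1) = -2)
Function('T')(Z) = Add(6, Mul(-3, Pow(Z, 2))) (Function('T')(Z) = Mul(-3, Add(Mul(Z, Z), -2)) = Mul(-3, Add(Pow(Z, 2), -2)) = Mul(-3, Add(-2, Pow(Z, 2))) = Add(6, Mul(-3, Pow(Z, 2))))
Mul(5210, Function('T')(-18)) = Mul(5210, Add(6, Mul(-3, Pow(-18, 2)))) = Mul(5210, Add(6, Mul(-3, 324))) = Mul(5210, Add(6, -972)) = Mul(5210, -966) = -5032860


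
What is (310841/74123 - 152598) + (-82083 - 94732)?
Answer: -24416768958/74123 ≈ -3.2941e+5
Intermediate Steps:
(310841/74123 - 152598) + (-82083 - 94732) = (310841*(1/74123) - 152598) - 176815 = (310841/74123 - 152598) - 176815 = -11310710713/74123 - 176815 = -24416768958/74123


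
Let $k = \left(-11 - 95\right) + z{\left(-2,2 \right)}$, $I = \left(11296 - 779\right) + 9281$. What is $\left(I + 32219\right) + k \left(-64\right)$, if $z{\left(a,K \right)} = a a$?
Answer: $58545$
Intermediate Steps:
$I = 19798$ ($I = 10517 + 9281 = 19798$)
$z{\left(a,K \right)} = a^{2}$
$k = -102$ ($k = \left(-11 - 95\right) + \left(-2\right)^{2} = -106 + 4 = -102$)
$\left(I + 32219\right) + k \left(-64\right) = \left(19798 + 32219\right) - -6528 = 52017 + 6528 = 58545$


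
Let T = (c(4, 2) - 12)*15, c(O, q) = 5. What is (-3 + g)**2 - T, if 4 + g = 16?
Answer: 186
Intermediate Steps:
g = 12 (g = -4 + 16 = 12)
T = -105 (T = (5 - 12)*15 = -7*15 = -105)
(-3 + g)**2 - T = (-3 + 12)**2 - 1*(-105) = 9**2 + 105 = 81 + 105 = 186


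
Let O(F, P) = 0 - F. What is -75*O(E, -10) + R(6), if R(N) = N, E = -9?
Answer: -669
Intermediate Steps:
O(F, P) = -F
-75*O(E, -10) + R(6) = -(-75)*(-9) + 6 = -75*9 + 6 = -675 + 6 = -669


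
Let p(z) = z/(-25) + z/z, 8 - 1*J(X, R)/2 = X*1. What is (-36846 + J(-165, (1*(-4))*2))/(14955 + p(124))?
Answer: -228125/93444 ≈ -2.4413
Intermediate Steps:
J(X, R) = 16 - 2*X
p(z) = 1 - z/25 (p(z) = z*(-1/25) + 1 = -z/25 + 1 = 1 - z/25)
(-36846 + J(-165, (1*(-4))*2))/(14955 + p(124)) = (-36846 + (16 - 2*(-165)))/(14955 + (1 - 1/25*124)) = (-36846 + (16 + 330))/(14955 + (1 - 124/25)) = (-36846 + 346)/(14955 - 99/25) = -36500/373776/25 = -36500*25/373776 = -228125/93444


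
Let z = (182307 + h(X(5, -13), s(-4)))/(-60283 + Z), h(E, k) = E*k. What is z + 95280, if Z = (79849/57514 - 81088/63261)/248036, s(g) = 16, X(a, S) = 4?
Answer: 5183309726684139238366776/54402543113414796595 ≈ 95277.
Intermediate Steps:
Z = 387632357/902452484345544 (Z = (79849*(1/57514) - 81088*1/63261)*(1/248036) = (79849/57514 - 81088/63261)*(1/248036) = (387632357/3638393154)*(1/248036) = 387632357/902452484345544 ≈ 4.2953e-7)
z = -164581162022581204824/54402543113414796595 (z = (182307 + 4*16)/(-60283 + 387632357/902452484345544) = (182307 + 64)/(-54402543113414796595/902452484345544) = 182371*(-902452484345544/54402543113414796595) = -164581162022581204824/54402543113414796595 ≈ -3.0252)
z + 95280 = -164581162022581204824/54402543113414796595 + 95280 = 5183309726684139238366776/54402543113414796595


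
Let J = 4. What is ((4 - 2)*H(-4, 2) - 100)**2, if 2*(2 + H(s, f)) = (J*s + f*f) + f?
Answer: 12996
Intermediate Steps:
H(s, f) = -2 + f/2 + f**2/2 + 2*s (H(s, f) = -2 + ((4*s + f*f) + f)/2 = -2 + ((4*s + f**2) + f)/2 = -2 + ((f**2 + 4*s) + f)/2 = -2 + (f + f**2 + 4*s)/2 = -2 + (f/2 + f**2/2 + 2*s) = -2 + f/2 + f**2/2 + 2*s)
((4 - 2)*H(-4, 2) - 100)**2 = ((4 - 2)*(-2 + (1/2)*2 + (1/2)*2**2 + 2*(-4)) - 100)**2 = (2*(-2 + 1 + (1/2)*4 - 8) - 100)**2 = (2*(-2 + 1 + 2 - 8) - 100)**2 = (2*(-7) - 100)**2 = (-14 - 100)**2 = (-114)**2 = 12996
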